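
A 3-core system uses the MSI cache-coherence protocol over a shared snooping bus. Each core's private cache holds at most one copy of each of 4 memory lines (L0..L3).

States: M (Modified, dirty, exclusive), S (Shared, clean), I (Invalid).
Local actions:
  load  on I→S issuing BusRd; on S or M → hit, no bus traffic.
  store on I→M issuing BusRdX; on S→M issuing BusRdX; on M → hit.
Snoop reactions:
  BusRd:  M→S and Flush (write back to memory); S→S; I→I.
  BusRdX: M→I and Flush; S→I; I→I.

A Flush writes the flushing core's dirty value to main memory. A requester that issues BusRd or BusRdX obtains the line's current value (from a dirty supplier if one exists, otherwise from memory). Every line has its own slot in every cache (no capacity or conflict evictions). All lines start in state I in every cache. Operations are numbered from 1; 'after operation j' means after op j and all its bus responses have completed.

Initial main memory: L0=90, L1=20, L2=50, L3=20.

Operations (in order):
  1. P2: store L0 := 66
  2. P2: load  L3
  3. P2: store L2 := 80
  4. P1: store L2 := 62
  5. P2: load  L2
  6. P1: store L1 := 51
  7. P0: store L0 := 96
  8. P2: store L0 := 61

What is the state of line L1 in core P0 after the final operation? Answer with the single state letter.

1. P2: store L0 := 66  bus=[BusRdX]  L0: P0=I P1=I P2=M  mem[L0]=90
2. P2: load  L3  bus=[BusRd]  L3: P0=I P1=I P2=S  mem[L3]=20
3. P2: store L2 := 80  bus=[BusRdX]  L2: P0=I P1=I P2=M  mem[L2]=50
4. P1: store L2 := 62  bus=[BusRdX,Flush]  L2: P0=I P1=M P2=I  mem[L2]=80
5. P2: load  L2  bus=[BusRd,Flush]  L2: P0=I P1=S P2=S  mem[L2]=62
6. P1: store L1 := 51  bus=[BusRdX]  L1: P0=I P1=M P2=I  mem[L1]=20
7. P0: store L0 := 96  bus=[BusRdX,Flush]  L0: P0=M P1=I P2=I  mem[L0]=66
8. P2: store L0 := 61  bus=[BusRdX,Flush]  L0: P0=I P1=I P2=M  mem[L0]=96

state = I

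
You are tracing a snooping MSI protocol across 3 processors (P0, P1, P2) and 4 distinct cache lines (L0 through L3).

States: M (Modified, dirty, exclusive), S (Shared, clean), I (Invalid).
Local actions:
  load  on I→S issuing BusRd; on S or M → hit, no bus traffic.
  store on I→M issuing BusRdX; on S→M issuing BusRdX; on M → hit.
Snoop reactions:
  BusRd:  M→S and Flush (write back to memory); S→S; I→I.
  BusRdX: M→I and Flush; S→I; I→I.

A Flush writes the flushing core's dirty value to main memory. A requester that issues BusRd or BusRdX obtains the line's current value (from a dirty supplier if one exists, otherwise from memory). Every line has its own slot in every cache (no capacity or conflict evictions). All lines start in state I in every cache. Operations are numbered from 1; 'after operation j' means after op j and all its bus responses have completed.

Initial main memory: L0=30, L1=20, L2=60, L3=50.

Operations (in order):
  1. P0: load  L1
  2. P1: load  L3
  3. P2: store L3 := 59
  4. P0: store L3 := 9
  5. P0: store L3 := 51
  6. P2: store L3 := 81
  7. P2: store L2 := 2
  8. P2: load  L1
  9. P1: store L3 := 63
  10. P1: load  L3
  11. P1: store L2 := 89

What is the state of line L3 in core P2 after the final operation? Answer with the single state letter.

state = I

1. P0: load  L1  bus=[BusRd]  L1: P0=S P1=I P2=I  mem[L1]=20
2. P1: load  L3  bus=[BusRd]  L3: P0=I P1=S P2=I  mem[L3]=50
3. P2: store L3 := 59  bus=[BusRdX]  L3: P0=I P1=I P2=M  mem[L3]=50
4. P0: store L3 := 9  bus=[BusRdX,Flush]  L3: P0=M P1=I P2=I  mem[L3]=59
5. P0: store L3 := 51  bus=[-]  L3: P0=M P1=I P2=I  mem[L3]=59
6. P2: store L3 := 81  bus=[BusRdX,Flush]  L3: P0=I P1=I P2=M  mem[L3]=51
7. P2: store L2 := 2  bus=[BusRdX]  L2: P0=I P1=I P2=M  mem[L2]=60
8. P2: load  L1  bus=[BusRd]  L1: P0=S P1=I P2=S  mem[L1]=20
9. P1: store L3 := 63  bus=[BusRdX,Flush]  L3: P0=I P1=M P2=I  mem[L3]=81
10. P1: load  L3  bus=[-]  L3: P0=I P1=M P2=I  mem[L3]=81
11. P1: store L2 := 89  bus=[BusRdX,Flush]  L2: P0=I P1=M P2=I  mem[L2]=2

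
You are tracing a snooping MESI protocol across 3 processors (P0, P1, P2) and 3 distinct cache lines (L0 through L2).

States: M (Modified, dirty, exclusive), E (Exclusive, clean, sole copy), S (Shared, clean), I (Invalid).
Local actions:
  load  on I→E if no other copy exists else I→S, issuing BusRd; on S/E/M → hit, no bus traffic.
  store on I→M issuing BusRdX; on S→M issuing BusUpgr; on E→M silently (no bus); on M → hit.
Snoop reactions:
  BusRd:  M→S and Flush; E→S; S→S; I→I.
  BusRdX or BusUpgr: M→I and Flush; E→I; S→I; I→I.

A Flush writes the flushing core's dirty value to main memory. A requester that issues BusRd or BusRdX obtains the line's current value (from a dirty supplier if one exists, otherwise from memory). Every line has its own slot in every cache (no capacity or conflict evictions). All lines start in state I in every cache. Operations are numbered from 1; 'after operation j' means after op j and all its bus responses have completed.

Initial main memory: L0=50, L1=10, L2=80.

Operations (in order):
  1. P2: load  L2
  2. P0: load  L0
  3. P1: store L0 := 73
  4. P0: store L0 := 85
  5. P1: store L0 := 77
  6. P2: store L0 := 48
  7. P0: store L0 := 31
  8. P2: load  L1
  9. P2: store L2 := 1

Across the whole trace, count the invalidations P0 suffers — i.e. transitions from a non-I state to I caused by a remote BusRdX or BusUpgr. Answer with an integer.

  op1 P2: load  L2 → I/I/E on L2; bus BusRd; mem=80
  op2 P0: load  L0 → E/I/I on L0; bus BusRd; mem=50
  op3 P1: store L0 := 73 → I/M/I on L0; bus BusRdX; mem=50
  op4 P0: store L0 := 85 → M/I/I on L0; bus BusRdX Flush; mem=73
  op5 P1: store L0 := 77 → I/M/I on L0; bus BusRdX Flush; mem=85
  op6 P2: store L0 := 48 → I/I/M on L0; bus BusRdX Flush; mem=77
  op7 P0: store L0 := 31 → M/I/I on L0; bus BusRdX Flush; mem=48
  op8 P2: load  L1 → I/I/E on L1; bus BusRd; mem=10
  op9 P2: store L2 := 1 → I/I/M on L2; bus (none); mem=80

invalidations = 2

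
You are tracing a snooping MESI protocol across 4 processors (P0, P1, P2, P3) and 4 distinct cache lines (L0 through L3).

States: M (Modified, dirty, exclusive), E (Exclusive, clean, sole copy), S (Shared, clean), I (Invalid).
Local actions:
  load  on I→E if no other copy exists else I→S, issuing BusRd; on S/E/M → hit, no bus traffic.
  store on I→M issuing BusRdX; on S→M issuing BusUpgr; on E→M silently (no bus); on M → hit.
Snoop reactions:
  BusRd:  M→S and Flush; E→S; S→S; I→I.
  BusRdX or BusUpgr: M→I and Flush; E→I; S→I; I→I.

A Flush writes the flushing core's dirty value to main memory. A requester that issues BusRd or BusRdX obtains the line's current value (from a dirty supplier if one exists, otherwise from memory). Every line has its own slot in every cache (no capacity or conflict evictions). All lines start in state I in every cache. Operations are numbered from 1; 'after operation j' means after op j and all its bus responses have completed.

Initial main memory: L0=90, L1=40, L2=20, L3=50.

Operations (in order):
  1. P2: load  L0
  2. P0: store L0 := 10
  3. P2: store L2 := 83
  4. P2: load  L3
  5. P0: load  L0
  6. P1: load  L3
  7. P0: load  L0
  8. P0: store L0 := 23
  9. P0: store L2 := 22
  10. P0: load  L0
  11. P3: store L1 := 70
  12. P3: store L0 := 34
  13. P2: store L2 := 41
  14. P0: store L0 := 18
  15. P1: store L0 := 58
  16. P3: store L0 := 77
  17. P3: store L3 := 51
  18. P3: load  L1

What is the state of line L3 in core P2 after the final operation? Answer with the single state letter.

state = I

[1] P2: load  L0 | P0:I, P1:I, P2:E(90), P3:I | bus: BusRd
[2] P0: store L0 := 10 | P0:M(10), P1:I, P2:I, P3:I | bus: BusRdX
[3] P2: store L2 := 83 | P0:I, P1:I, P2:M(83), P3:I | bus: BusRdX
[4] P2: load  L3 | P0:I, P1:I, P2:E(50), P3:I | bus: BusRd
[5] P0: load  L0 | P0:M(10), P1:I, P2:I, P3:I | bus: none
[6] P1: load  L3 | P0:I, P1:S(50), P2:S(50), P3:I | bus: BusRd
[7] P0: load  L0 | P0:M(10), P1:I, P2:I, P3:I | bus: none
[8] P0: store L0 := 23 | P0:M(23), P1:I, P2:I, P3:I | bus: none
[9] P0: store L2 := 22 | P0:M(22), P1:I, P2:I, P3:I | bus: BusRdX,Flush
[10] P0: load  L0 | P0:M(23), P1:I, P2:I, P3:I | bus: none
[11] P3: store L1 := 70 | P0:I, P1:I, P2:I, P3:M(70) | bus: BusRdX
[12] P3: store L0 := 34 | P0:I, P1:I, P2:I, P3:M(34) | bus: BusRdX,Flush
[13] P2: store L2 := 41 | P0:I, P1:I, P2:M(41), P3:I | bus: BusRdX,Flush
[14] P0: store L0 := 18 | P0:M(18), P1:I, P2:I, P3:I | bus: BusRdX,Flush
[15] P1: store L0 := 58 | P0:I, P1:M(58), P2:I, P3:I | bus: BusRdX,Flush
[16] P3: store L0 := 77 | P0:I, P1:I, P2:I, P3:M(77) | bus: BusRdX,Flush
[17] P3: store L3 := 51 | P0:I, P1:I, P2:I, P3:M(51) | bus: BusRdX
[18] P3: load  L1 | P0:I, P1:I, P2:I, P3:M(70) | bus: none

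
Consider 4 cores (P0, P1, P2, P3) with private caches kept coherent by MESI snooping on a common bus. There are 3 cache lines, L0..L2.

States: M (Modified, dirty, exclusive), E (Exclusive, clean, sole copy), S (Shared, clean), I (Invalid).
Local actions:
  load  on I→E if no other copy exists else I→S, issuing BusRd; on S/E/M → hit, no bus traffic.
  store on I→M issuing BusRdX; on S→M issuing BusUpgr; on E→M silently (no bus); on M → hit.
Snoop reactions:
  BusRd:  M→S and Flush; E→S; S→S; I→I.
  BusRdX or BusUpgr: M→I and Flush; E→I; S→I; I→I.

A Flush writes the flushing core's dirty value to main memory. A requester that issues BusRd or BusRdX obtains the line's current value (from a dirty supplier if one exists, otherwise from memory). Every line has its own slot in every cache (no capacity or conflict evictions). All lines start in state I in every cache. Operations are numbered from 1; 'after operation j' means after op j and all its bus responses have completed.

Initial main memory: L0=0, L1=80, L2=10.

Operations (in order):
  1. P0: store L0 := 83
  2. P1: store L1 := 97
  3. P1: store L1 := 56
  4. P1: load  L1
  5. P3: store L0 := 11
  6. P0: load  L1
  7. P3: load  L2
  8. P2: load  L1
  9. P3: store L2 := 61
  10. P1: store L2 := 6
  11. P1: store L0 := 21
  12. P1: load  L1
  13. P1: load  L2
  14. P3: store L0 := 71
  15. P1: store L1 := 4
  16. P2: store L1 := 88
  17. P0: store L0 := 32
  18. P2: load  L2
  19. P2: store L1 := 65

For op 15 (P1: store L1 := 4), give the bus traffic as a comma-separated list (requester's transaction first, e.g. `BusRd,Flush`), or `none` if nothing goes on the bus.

bus = BusUpgr

[1] P0: store L0 := 83 | P0:M(83), P1:I, P2:I, P3:I | bus: BusRdX
[2] P1: store L1 := 97 | P0:I, P1:M(97), P2:I, P3:I | bus: BusRdX
[3] P1: store L1 := 56 | P0:I, P1:M(56), P2:I, P3:I | bus: none
[4] P1: load  L1 | P0:I, P1:M(56), P2:I, P3:I | bus: none
[5] P3: store L0 := 11 | P0:I, P1:I, P2:I, P3:M(11) | bus: BusRdX,Flush
[6] P0: load  L1 | P0:S(56), P1:S(56), P2:I, P3:I | bus: BusRd,Flush
[7] P3: load  L2 | P0:I, P1:I, P2:I, P3:E(10) | bus: BusRd
[8] P2: load  L1 | P0:S(56), P1:S(56), P2:S(56), P3:I | bus: BusRd
[9] P3: store L2 := 61 | P0:I, P1:I, P2:I, P3:M(61) | bus: none
[10] P1: store L2 := 6 | P0:I, P1:M(6), P2:I, P3:I | bus: BusRdX,Flush
[11] P1: store L0 := 21 | P0:I, P1:M(21), P2:I, P3:I | bus: BusRdX,Flush
[12] P1: load  L1 | P0:S(56), P1:S(56), P2:S(56), P3:I | bus: none
[13] P1: load  L2 | P0:I, P1:M(6), P2:I, P3:I | bus: none
[14] P3: store L0 := 71 | P0:I, P1:I, P2:I, P3:M(71) | bus: BusRdX,Flush
[15] P1: store L1 := 4 | P0:I, P1:M(4), P2:I, P3:I | bus: BusUpgr
[16] P2: store L1 := 88 | P0:I, P1:I, P2:M(88), P3:I | bus: BusRdX,Flush
[17] P0: store L0 := 32 | P0:M(32), P1:I, P2:I, P3:I | bus: BusRdX,Flush
[18] P2: load  L2 | P0:I, P1:S(6), P2:S(6), P3:I | bus: BusRd,Flush
[19] P2: store L1 := 65 | P0:I, P1:I, P2:M(65), P3:I | bus: none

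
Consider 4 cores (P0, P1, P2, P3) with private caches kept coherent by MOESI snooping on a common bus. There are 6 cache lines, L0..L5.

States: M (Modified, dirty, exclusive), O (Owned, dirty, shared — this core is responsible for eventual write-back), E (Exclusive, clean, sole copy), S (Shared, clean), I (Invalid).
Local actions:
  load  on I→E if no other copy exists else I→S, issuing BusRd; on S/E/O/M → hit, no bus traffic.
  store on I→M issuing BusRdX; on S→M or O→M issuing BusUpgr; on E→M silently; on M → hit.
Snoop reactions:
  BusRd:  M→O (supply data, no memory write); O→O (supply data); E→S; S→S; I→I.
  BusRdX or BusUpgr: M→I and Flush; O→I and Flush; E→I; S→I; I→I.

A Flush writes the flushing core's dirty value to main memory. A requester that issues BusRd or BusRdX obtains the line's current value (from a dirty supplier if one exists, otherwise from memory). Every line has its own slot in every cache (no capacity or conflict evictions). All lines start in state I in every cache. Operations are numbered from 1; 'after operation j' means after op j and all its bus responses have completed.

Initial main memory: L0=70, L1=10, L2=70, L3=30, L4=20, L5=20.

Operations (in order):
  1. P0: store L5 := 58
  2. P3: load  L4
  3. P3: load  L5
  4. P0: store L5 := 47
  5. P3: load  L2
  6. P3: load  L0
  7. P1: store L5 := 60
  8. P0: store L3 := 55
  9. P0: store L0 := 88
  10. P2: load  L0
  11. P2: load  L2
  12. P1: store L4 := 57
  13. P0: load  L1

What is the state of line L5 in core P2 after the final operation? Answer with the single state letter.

state = I

[1] P0: store L5 := 58 | P0:M(58), P1:I, P2:I, P3:I | bus: BusRdX
[2] P3: load  L4 | P0:I, P1:I, P2:I, P3:E(20) | bus: BusRd
[3] P3: load  L5 | P0:O(58), P1:I, P2:I, P3:S(58) | bus: BusRd
[4] P0: store L5 := 47 | P0:M(47), P1:I, P2:I, P3:I | bus: BusUpgr
[5] P3: load  L2 | P0:I, P1:I, P2:I, P3:E(70) | bus: BusRd
[6] P3: load  L0 | P0:I, P1:I, P2:I, P3:E(70) | bus: BusRd
[7] P1: store L5 := 60 | P0:I, P1:M(60), P2:I, P3:I | bus: BusRdX,Flush
[8] P0: store L3 := 55 | P0:M(55), P1:I, P2:I, P3:I | bus: BusRdX
[9] P0: store L0 := 88 | P0:M(88), P1:I, P2:I, P3:I | bus: BusRdX
[10] P2: load  L0 | P0:O(88), P1:I, P2:S(88), P3:I | bus: BusRd
[11] P2: load  L2 | P0:I, P1:I, P2:S(70), P3:S(70) | bus: BusRd
[12] P1: store L4 := 57 | P0:I, P1:M(57), P2:I, P3:I | bus: BusRdX
[13] P0: load  L1 | P0:E(10), P1:I, P2:I, P3:I | bus: BusRd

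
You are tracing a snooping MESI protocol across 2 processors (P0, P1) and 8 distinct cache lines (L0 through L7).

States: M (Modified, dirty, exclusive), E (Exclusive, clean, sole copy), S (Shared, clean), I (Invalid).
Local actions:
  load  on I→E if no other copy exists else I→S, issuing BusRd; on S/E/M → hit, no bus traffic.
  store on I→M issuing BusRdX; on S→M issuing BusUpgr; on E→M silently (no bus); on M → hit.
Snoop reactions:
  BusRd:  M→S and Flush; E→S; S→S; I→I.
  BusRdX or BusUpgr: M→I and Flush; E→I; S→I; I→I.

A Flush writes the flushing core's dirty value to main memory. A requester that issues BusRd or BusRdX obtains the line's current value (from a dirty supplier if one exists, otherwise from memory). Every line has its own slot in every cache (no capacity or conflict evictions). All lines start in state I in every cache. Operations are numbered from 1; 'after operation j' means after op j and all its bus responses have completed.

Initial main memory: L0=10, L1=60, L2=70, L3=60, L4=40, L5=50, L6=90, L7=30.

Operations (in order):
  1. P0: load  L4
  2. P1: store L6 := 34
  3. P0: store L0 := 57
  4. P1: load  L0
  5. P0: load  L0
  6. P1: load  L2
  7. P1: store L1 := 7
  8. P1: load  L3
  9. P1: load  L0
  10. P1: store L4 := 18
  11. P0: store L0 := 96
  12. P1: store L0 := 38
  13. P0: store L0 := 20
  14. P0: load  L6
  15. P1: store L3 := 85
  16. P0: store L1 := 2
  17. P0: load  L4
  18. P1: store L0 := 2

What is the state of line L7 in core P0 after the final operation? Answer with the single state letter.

1. P0: load  L4  bus=[BusRd]  L4: P0=E P1=I  mem[L4]=40
2. P1: store L6 := 34  bus=[BusRdX]  L6: P0=I P1=M  mem[L6]=90
3. P0: store L0 := 57  bus=[BusRdX]  L0: P0=M P1=I  mem[L0]=10
4. P1: load  L0  bus=[BusRd,Flush]  L0: P0=S P1=S  mem[L0]=57
5. P0: load  L0  bus=[-]  L0: P0=S P1=S  mem[L0]=57
6. P1: load  L2  bus=[BusRd]  L2: P0=I P1=E  mem[L2]=70
7. P1: store L1 := 7  bus=[BusRdX]  L1: P0=I P1=M  mem[L1]=60
8. P1: load  L3  bus=[BusRd]  L3: P0=I P1=E  mem[L3]=60
9. P1: load  L0  bus=[-]  L0: P0=S P1=S  mem[L0]=57
10. P1: store L4 := 18  bus=[BusRdX]  L4: P0=I P1=M  mem[L4]=40
11. P0: store L0 := 96  bus=[BusUpgr]  L0: P0=M P1=I  mem[L0]=57
12. P1: store L0 := 38  bus=[BusRdX,Flush]  L0: P0=I P1=M  mem[L0]=96
13. P0: store L0 := 20  bus=[BusRdX,Flush]  L0: P0=M P1=I  mem[L0]=38
14. P0: load  L6  bus=[BusRd,Flush]  L6: P0=S P1=S  mem[L6]=34
15. P1: store L3 := 85  bus=[-]  L3: P0=I P1=M  mem[L3]=60
16. P0: store L1 := 2  bus=[BusRdX,Flush]  L1: P0=M P1=I  mem[L1]=7
17. P0: load  L4  bus=[BusRd,Flush]  L4: P0=S P1=S  mem[L4]=18
18. P1: store L0 := 2  bus=[BusRdX,Flush]  L0: P0=I P1=M  mem[L0]=20

state = I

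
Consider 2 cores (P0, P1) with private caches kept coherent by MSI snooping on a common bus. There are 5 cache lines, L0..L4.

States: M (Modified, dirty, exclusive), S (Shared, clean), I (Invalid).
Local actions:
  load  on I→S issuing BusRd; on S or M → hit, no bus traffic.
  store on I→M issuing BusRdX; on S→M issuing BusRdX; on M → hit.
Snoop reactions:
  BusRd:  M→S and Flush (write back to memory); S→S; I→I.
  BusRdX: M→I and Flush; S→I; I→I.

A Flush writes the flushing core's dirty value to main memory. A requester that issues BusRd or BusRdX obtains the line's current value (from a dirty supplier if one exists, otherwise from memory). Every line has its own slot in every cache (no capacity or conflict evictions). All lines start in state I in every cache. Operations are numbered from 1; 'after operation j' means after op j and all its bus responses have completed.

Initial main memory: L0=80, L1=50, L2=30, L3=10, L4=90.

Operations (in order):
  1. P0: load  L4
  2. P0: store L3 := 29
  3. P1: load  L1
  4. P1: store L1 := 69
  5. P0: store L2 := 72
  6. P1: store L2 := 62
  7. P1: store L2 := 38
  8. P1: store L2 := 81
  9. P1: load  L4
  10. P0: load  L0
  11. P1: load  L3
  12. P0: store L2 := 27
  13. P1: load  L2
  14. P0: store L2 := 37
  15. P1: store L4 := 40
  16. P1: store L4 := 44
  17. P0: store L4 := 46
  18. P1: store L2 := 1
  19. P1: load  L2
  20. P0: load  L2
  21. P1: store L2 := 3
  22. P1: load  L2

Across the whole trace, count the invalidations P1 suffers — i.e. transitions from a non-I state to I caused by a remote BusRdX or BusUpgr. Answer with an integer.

1. P0: load  L4  bus=[BusRd]  L4: P0=S P1=I  mem[L4]=90
2. P0: store L3 := 29  bus=[BusRdX]  L3: P0=M P1=I  mem[L3]=10
3. P1: load  L1  bus=[BusRd]  L1: P0=I P1=S  mem[L1]=50
4. P1: store L1 := 69  bus=[BusRdX]  L1: P0=I P1=M  mem[L1]=50
5. P0: store L2 := 72  bus=[BusRdX]  L2: P0=M P1=I  mem[L2]=30
6. P1: store L2 := 62  bus=[BusRdX,Flush]  L2: P0=I P1=M  mem[L2]=72
7. P1: store L2 := 38  bus=[-]  L2: P0=I P1=M  mem[L2]=72
8. P1: store L2 := 81  bus=[-]  L2: P0=I P1=M  mem[L2]=72
9. P1: load  L4  bus=[BusRd]  L4: P0=S P1=S  mem[L4]=90
10. P0: load  L0  bus=[BusRd]  L0: P0=S P1=I  mem[L0]=80
11. P1: load  L3  bus=[BusRd,Flush]  L3: P0=S P1=S  mem[L3]=29
12. P0: store L2 := 27  bus=[BusRdX,Flush]  L2: P0=M P1=I  mem[L2]=81
13. P1: load  L2  bus=[BusRd,Flush]  L2: P0=S P1=S  mem[L2]=27
14. P0: store L2 := 37  bus=[BusRdX]  L2: P0=M P1=I  mem[L2]=27
15. P1: store L4 := 40  bus=[BusRdX]  L4: P0=I P1=M  mem[L4]=90
16. P1: store L4 := 44  bus=[-]  L4: P0=I P1=M  mem[L4]=90
17. P0: store L4 := 46  bus=[BusRdX,Flush]  L4: P0=M P1=I  mem[L4]=44
18. P1: store L2 := 1  bus=[BusRdX,Flush]  L2: P0=I P1=M  mem[L2]=37
19. P1: load  L2  bus=[-]  L2: P0=I P1=M  mem[L2]=37
20. P0: load  L2  bus=[BusRd,Flush]  L2: P0=S P1=S  mem[L2]=1
21. P1: store L2 := 3  bus=[BusRdX]  L2: P0=I P1=M  mem[L2]=1
22. P1: load  L2  bus=[-]  L2: P0=I P1=M  mem[L2]=1

invalidations = 3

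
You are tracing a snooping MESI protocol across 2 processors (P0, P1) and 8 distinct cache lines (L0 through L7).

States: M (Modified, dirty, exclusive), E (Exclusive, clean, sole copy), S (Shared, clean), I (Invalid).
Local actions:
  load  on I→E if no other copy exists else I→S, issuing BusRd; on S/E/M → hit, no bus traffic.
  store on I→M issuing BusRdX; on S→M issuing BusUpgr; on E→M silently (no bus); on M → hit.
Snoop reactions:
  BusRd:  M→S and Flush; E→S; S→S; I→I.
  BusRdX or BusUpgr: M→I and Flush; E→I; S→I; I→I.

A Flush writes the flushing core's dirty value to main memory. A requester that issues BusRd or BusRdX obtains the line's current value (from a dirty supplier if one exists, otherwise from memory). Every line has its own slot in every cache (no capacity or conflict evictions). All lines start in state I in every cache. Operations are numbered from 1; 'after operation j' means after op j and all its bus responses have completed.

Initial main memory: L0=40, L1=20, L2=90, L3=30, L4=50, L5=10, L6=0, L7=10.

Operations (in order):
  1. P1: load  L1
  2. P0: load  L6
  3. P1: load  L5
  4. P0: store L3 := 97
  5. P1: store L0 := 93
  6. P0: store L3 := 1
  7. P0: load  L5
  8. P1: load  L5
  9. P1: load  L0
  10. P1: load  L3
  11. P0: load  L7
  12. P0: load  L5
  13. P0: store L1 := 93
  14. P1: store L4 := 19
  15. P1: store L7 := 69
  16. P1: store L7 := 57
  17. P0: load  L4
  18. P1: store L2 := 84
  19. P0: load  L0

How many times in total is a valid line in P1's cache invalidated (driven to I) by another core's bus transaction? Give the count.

invalidations = 1

[1] P1: load  L1 | P0:I, P1:E(20) | bus: BusRd
[2] P0: load  L6 | P0:E(0), P1:I | bus: BusRd
[3] P1: load  L5 | P0:I, P1:E(10) | bus: BusRd
[4] P0: store L3 := 97 | P0:M(97), P1:I | bus: BusRdX
[5] P1: store L0 := 93 | P0:I, P1:M(93) | bus: BusRdX
[6] P0: store L3 := 1 | P0:M(1), P1:I | bus: none
[7] P0: load  L5 | P0:S(10), P1:S(10) | bus: BusRd
[8] P1: load  L5 | P0:S(10), P1:S(10) | bus: none
[9] P1: load  L0 | P0:I, P1:M(93) | bus: none
[10] P1: load  L3 | P0:S(1), P1:S(1) | bus: BusRd,Flush
[11] P0: load  L7 | P0:E(10), P1:I | bus: BusRd
[12] P0: load  L5 | P0:S(10), P1:S(10) | bus: none
[13] P0: store L1 := 93 | P0:M(93), P1:I | bus: BusRdX
[14] P1: store L4 := 19 | P0:I, P1:M(19) | bus: BusRdX
[15] P1: store L7 := 69 | P0:I, P1:M(69) | bus: BusRdX
[16] P1: store L7 := 57 | P0:I, P1:M(57) | bus: none
[17] P0: load  L4 | P0:S(19), P1:S(19) | bus: BusRd,Flush
[18] P1: store L2 := 84 | P0:I, P1:M(84) | bus: BusRdX
[19] P0: load  L0 | P0:S(93), P1:S(93) | bus: BusRd,Flush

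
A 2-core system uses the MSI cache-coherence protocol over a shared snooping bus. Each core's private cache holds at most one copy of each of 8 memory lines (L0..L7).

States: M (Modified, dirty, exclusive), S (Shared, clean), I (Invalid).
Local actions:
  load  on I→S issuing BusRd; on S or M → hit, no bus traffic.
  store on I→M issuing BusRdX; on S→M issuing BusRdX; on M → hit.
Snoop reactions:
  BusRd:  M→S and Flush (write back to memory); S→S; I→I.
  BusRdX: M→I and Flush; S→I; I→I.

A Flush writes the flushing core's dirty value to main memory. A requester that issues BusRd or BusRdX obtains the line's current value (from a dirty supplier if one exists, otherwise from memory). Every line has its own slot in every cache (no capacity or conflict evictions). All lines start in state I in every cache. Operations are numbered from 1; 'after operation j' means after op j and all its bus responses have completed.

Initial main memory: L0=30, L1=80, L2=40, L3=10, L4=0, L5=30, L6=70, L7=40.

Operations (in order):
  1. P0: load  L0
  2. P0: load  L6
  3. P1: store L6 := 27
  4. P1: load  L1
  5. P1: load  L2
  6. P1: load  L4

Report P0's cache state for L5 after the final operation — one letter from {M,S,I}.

state = I

step 1: P0: load  L0  ⟶  SI  (L0)  txn=BusRd  M[L0]=30
step 2: P0: load  L6  ⟶  SI  (L6)  txn=BusRd  M[L6]=70
step 3: P1: store L6 := 27  ⟶  IM  (L6)  txn=BusRdX  M[L6]=70
step 4: P1: load  L1  ⟶  IS  (L1)  txn=BusRd  M[L1]=80
step 5: P1: load  L2  ⟶  IS  (L2)  txn=BusRd  M[L2]=40
step 6: P1: load  L4  ⟶  IS  (L4)  txn=BusRd  M[L4]=0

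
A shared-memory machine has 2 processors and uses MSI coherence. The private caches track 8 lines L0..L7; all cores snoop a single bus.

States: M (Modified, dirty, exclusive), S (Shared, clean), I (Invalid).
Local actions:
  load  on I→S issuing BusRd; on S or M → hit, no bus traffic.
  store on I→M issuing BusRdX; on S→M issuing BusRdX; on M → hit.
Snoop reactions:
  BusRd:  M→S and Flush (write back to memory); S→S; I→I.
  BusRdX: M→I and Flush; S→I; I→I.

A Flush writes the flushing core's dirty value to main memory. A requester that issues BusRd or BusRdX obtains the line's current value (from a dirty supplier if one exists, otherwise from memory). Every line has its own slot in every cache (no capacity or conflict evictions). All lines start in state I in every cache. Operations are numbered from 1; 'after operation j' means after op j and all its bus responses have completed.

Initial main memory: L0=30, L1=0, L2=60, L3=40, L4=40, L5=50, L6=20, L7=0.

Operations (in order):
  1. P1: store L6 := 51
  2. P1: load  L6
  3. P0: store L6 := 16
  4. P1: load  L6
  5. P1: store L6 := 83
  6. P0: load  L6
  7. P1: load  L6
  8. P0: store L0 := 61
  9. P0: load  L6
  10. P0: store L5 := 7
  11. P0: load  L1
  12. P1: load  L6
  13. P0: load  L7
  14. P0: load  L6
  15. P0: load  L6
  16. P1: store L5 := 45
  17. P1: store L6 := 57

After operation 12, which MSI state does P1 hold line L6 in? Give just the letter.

step 1: P1: store L6 := 51  ⟶  IM  (L6)  txn=BusRdX  M[L6]=20
step 2: P1: load  L6  ⟶  IM  (L6)  txn=∅  M[L6]=20
step 3: P0: store L6 := 16  ⟶  MI  (L6)  txn=BusRdX+Flush  M[L6]=51
step 4: P1: load  L6  ⟶  SS  (L6)  txn=BusRd+Flush  M[L6]=16
step 5: P1: store L6 := 83  ⟶  IM  (L6)  txn=BusRdX  M[L6]=16
step 6: P0: load  L6  ⟶  SS  (L6)  txn=BusRd+Flush  M[L6]=83
step 7: P1: load  L6  ⟶  SS  (L6)  txn=∅  M[L6]=83
step 8: P0: store L0 := 61  ⟶  MI  (L0)  txn=BusRdX  M[L0]=30
step 9: P0: load  L6  ⟶  SS  (L6)  txn=∅  M[L6]=83
step 10: P0: store L5 := 7  ⟶  MI  (L5)  txn=BusRdX  M[L5]=50
step 11: P0: load  L1  ⟶  SI  (L1)  txn=BusRd  M[L1]=0
step 12: P1: load  L6  ⟶  SS  (L6)  txn=∅  M[L6]=83
step 13: P0: load  L7  ⟶  SI  (L7)  txn=BusRd  M[L7]=0
step 14: P0: load  L6  ⟶  SS  (L6)  txn=∅  M[L6]=83
step 15: P0: load  L6  ⟶  SS  (L6)  txn=∅  M[L6]=83
step 16: P1: store L5 := 45  ⟶  IM  (L5)  txn=BusRdX+Flush  M[L5]=7
step 17: P1: store L6 := 57  ⟶  IM  (L6)  txn=BusRdX  M[L6]=83

state = S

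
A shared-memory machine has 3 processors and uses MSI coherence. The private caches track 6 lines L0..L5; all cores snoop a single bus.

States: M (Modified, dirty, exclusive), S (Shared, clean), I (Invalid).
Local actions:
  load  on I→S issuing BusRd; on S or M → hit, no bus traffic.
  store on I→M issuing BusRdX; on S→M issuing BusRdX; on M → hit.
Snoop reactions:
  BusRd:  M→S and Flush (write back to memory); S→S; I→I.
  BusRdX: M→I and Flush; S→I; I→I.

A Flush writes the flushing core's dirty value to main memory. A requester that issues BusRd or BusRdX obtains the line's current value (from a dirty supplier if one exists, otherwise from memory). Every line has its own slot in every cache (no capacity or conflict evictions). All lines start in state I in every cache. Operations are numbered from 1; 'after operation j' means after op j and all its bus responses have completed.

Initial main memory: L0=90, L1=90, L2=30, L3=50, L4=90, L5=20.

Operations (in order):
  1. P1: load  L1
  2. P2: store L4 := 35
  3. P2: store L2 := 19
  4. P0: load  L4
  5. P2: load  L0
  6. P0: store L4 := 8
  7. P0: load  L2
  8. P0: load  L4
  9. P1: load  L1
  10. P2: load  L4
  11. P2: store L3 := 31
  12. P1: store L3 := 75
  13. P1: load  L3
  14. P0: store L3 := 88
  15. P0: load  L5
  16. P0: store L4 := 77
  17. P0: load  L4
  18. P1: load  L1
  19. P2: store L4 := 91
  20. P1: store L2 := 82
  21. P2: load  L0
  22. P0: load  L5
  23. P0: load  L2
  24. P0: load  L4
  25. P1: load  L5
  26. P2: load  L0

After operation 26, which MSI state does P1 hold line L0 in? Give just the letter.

state = I

  op1 P1: load  L1 → I/S/I on L1; bus BusRd; mem=90
  op2 P2: store L4 := 35 → I/I/M on L4; bus BusRdX; mem=90
  op3 P2: store L2 := 19 → I/I/M on L2; bus BusRdX; mem=30
  op4 P0: load  L4 → S/I/S on L4; bus BusRd Flush; mem=35
  op5 P2: load  L0 → I/I/S on L0; bus BusRd; mem=90
  op6 P0: store L4 := 8 → M/I/I on L4; bus BusRdX; mem=35
  op7 P0: load  L2 → S/I/S on L2; bus BusRd Flush; mem=19
  op8 P0: load  L4 → M/I/I on L4; bus (none); mem=35
  op9 P1: load  L1 → I/S/I on L1; bus (none); mem=90
  op10 P2: load  L4 → S/I/S on L4; bus BusRd Flush; mem=8
  op11 P2: store L3 := 31 → I/I/M on L3; bus BusRdX; mem=50
  op12 P1: store L3 := 75 → I/M/I on L3; bus BusRdX Flush; mem=31
  op13 P1: load  L3 → I/M/I on L3; bus (none); mem=31
  op14 P0: store L3 := 88 → M/I/I on L3; bus BusRdX Flush; mem=75
  op15 P0: load  L5 → S/I/I on L5; bus BusRd; mem=20
  op16 P0: store L4 := 77 → M/I/I on L4; bus BusRdX; mem=8
  op17 P0: load  L4 → M/I/I on L4; bus (none); mem=8
  op18 P1: load  L1 → I/S/I on L1; bus (none); mem=90
  op19 P2: store L4 := 91 → I/I/M on L4; bus BusRdX Flush; mem=77
  op20 P1: store L2 := 82 → I/M/I on L2; bus BusRdX; mem=19
  op21 P2: load  L0 → I/I/S on L0; bus (none); mem=90
  op22 P0: load  L5 → S/I/I on L5; bus (none); mem=20
  op23 P0: load  L2 → S/S/I on L2; bus BusRd Flush; mem=82
  op24 P0: load  L4 → S/I/S on L4; bus BusRd Flush; mem=91
  op25 P1: load  L5 → S/S/I on L5; bus BusRd; mem=20
  op26 P2: load  L0 → I/I/S on L0; bus (none); mem=90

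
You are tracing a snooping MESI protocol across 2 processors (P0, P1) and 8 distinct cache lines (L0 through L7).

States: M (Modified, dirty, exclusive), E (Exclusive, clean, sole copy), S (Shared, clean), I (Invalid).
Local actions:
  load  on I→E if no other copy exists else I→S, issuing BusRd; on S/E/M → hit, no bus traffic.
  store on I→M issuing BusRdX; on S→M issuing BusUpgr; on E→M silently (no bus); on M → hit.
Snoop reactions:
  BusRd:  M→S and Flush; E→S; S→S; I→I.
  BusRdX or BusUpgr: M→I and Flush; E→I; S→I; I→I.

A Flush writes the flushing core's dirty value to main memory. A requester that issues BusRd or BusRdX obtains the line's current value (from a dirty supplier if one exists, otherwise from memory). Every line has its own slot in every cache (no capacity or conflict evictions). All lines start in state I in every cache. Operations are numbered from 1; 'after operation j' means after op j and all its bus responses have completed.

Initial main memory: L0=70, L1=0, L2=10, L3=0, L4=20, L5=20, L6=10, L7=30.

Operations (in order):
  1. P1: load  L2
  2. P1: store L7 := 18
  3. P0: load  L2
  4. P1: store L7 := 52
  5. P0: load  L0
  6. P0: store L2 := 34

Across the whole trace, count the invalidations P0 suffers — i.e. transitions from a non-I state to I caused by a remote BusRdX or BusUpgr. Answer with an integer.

[1] P1: load  L2 | P0:I, P1:E(10) | bus: BusRd
[2] P1: store L7 := 18 | P0:I, P1:M(18) | bus: BusRdX
[3] P0: load  L2 | P0:S(10), P1:S(10) | bus: BusRd
[4] P1: store L7 := 52 | P0:I, P1:M(52) | bus: none
[5] P0: load  L0 | P0:E(70), P1:I | bus: BusRd
[6] P0: store L2 := 34 | P0:M(34), P1:I | bus: BusUpgr

invalidations = 0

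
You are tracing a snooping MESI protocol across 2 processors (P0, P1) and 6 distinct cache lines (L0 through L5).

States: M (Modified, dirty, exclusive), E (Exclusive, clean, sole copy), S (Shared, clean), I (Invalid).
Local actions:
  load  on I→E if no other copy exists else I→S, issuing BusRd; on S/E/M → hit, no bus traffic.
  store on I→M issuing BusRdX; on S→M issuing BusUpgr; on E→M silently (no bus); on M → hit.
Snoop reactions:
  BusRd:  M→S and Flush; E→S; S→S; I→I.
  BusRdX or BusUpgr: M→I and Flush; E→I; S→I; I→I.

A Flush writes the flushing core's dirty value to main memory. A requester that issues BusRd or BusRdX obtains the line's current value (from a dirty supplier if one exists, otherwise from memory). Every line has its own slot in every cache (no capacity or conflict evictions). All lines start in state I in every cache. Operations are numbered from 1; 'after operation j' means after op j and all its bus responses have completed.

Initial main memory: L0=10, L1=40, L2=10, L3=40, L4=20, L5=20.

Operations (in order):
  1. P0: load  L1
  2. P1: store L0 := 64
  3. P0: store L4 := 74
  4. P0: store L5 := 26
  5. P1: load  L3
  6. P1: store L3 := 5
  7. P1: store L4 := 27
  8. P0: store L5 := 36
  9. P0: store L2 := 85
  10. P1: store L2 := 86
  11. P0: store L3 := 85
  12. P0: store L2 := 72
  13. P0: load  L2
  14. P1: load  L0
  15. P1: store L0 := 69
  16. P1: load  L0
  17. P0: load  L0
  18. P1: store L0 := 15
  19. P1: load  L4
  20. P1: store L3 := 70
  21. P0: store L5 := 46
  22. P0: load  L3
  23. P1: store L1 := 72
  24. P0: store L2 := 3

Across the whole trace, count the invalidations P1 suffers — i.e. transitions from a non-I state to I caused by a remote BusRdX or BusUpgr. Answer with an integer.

  op1 P0: load  L1 → E/I on L1; bus BusRd; mem=40
  op2 P1: store L0 := 64 → I/M on L0; bus BusRdX; mem=10
  op3 P0: store L4 := 74 → M/I on L4; bus BusRdX; mem=20
  op4 P0: store L5 := 26 → M/I on L5; bus BusRdX; mem=20
  op5 P1: load  L3 → I/E on L3; bus BusRd; mem=40
  op6 P1: store L3 := 5 → I/M on L3; bus (none); mem=40
  op7 P1: store L4 := 27 → I/M on L4; bus BusRdX Flush; mem=74
  op8 P0: store L5 := 36 → M/I on L5; bus (none); mem=20
  op9 P0: store L2 := 85 → M/I on L2; bus BusRdX; mem=10
  op10 P1: store L2 := 86 → I/M on L2; bus BusRdX Flush; mem=85
  op11 P0: store L3 := 85 → M/I on L3; bus BusRdX Flush; mem=5
  op12 P0: store L2 := 72 → M/I on L2; bus BusRdX Flush; mem=86
  op13 P0: load  L2 → M/I on L2; bus (none); mem=86
  op14 P1: load  L0 → I/M on L0; bus (none); mem=10
  op15 P1: store L0 := 69 → I/M on L0; bus (none); mem=10
  op16 P1: load  L0 → I/M on L0; bus (none); mem=10
  op17 P0: load  L0 → S/S on L0; bus BusRd Flush; mem=69
  op18 P1: store L0 := 15 → I/M on L0; bus BusUpgr; mem=69
  op19 P1: load  L4 → I/M on L4; bus (none); mem=74
  op20 P1: store L3 := 70 → I/M on L3; bus BusRdX Flush; mem=85
  op21 P0: store L5 := 46 → M/I on L5; bus (none); mem=20
  op22 P0: load  L3 → S/S on L3; bus BusRd Flush; mem=70
  op23 P1: store L1 := 72 → I/M on L1; bus BusRdX; mem=40
  op24 P0: store L2 := 3 → M/I on L2; bus (none); mem=86

invalidations = 2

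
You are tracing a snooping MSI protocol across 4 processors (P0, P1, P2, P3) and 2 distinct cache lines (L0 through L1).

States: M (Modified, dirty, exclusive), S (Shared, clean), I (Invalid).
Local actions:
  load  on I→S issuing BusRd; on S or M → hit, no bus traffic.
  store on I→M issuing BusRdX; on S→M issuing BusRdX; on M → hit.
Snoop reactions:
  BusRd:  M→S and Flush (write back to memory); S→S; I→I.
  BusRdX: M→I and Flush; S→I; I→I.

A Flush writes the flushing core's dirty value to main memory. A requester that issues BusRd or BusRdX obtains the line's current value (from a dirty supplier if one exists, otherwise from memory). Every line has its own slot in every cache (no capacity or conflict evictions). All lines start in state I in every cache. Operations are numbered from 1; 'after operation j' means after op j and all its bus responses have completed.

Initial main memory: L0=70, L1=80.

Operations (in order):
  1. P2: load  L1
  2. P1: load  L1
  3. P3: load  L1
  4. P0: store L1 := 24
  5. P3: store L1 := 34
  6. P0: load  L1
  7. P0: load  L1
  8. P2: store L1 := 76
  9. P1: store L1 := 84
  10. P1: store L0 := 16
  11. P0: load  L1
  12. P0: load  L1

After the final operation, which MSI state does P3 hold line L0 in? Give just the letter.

state = I

[1] P2: load  L1 | P0:I, P1:I, P2:S(80), P3:I | bus: BusRd
[2] P1: load  L1 | P0:I, P1:S(80), P2:S(80), P3:I | bus: BusRd
[3] P3: load  L1 | P0:I, P1:S(80), P2:S(80), P3:S(80) | bus: BusRd
[4] P0: store L1 := 24 | P0:M(24), P1:I, P2:I, P3:I | bus: BusRdX
[5] P3: store L1 := 34 | P0:I, P1:I, P2:I, P3:M(34) | bus: BusRdX,Flush
[6] P0: load  L1 | P0:S(34), P1:I, P2:I, P3:S(34) | bus: BusRd,Flush
[7] P0: load  L1 | P0:S(34), P1:I, P2:I, P3:S(34) | bus: none
[8] P2: store L1 := 76 | P0:I, P1:I, P2:M(76), P3:I | bus: BusRdX
[9] P1: store L1 := 84 | P0:I, P1:M(84), P2:I, P3:I | bus: BusRdX,Flush
[10] P1: store L0 := 16 | P0:I, P1:M(16), P2:I, P3:I | bus: BusRdX
[11] P0: load  L1 | P0:S(84), P1:S(84), P2:I, P3:I | bus: BusRd,Flush
[12] P0: load  L1 | P0:S(84), P1:S(84), P2:I, P3:I | bus: none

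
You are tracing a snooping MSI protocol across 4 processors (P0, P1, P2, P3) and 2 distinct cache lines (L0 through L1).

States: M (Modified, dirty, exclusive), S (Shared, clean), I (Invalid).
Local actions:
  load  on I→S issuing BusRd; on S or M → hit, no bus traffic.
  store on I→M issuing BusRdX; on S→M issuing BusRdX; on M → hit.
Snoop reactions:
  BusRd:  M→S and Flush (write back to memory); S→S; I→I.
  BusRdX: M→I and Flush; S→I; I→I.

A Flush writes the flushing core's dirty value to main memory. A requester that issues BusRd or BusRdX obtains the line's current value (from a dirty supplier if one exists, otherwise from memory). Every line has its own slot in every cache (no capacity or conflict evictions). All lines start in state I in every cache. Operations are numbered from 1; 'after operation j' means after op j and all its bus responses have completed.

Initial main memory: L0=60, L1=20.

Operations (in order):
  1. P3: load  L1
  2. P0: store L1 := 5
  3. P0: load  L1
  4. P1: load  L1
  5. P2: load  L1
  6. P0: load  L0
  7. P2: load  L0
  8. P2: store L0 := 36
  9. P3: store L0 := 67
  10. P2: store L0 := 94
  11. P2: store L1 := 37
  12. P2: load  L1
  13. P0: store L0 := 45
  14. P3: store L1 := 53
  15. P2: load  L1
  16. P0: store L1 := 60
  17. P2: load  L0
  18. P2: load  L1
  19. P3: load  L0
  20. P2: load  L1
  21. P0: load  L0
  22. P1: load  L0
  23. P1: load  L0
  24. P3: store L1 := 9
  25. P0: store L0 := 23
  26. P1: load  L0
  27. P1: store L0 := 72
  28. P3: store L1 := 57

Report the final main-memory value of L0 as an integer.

memory[L0] = 23

step 1: P3: load  L1  ⟶  IIIS  (L1)  txn=BusRd  M[L1]=20
step 2: P0: store L1 := 5  ⟶  MIII  (L1)  txn=BusRdX  M[L1]=20
step 3: P0: load  L1  ⟶  MIII  (L1)  txn=∅  M[L1]=20
step 4: P1: load  L1  ⟶  SSII  (L1)  txn=BusRd+Flush  M[L1]=5
step 5: P2: load  L1  ⟶  SSSI  (L1)  txn=BusRd  M[L1]=5
step 6: P0: load  L0  ⟶  SIII  (L0)  txn=BusRd  M[L0]=60
step 7: P2: load  L0  ⟶  SISI  (L0)  txn=BusRd  M[L0]=60
step 8: P2: store L0 := 36  ⟶  IIMI  (L0)  txn=BusRdX  M[L0]=60
step 9: P3: store L0 := 67  ⟶  IIIM  (L0)  txn=BusRdX+Flush  M[L0]=36
step 10: P2: store L0 := 94  ⟶  IIMI  (L0)  txn=BusRdX+Flush  M[L0]=67
step 11: P2: store L1 := 37  ⟶  IIMI  (L1)  txn=BusRdX  M[L1]=5
step 12: P2: load  L1  ⟶  IIMI  (L1)  txn=∅  M[L1]=5
step 13: P0: store L0 := 45  ⟶  MIII  (L0)  txn=BusRdX+Flush  M[L0]=94
step 14: P3: store L1 := 53  ⟶  IIIM  (L1)  txn=BusRdX+Flush  M[L1]=37
step 15: P2: load  L1  ⟶  IISS  (L1)  txn=BusRd+Flush  M[L1]=53
step 16: P0: store L1 := 60  ⟶  MIII  (L1)  txn=BusRdX  M[L1]=53
step 17: P2: load  L0  ⟶  SISI  (L0)  txn=BusRd+Flush  M[L0]=45
step 18: P2: load  L1  ⟶  SISI  (L1)  txn=BusRd+Flush  M[L1]=60
step 19: P3: load  L0  ⟶  SISS  (L0)  txn=BusRd  M[L0]=45
step 20: P2: load  L1  ⟶  SISI  (L1)  txn=∅  M[L1]=60
step 21: P0: load  L0  ⟶  SISS  (L0)  txn=∅  M[L0]=45
step 22: P1: load  L0  ⟶  SSSS  (L0)  txn=BusRd  M[L0]=45
step 23: P1: load  L0  ⟶  SSSS  (L0)  txn=∅  M[L0]=45
step 24: P3: store L1 := 9  ⟶  IIIM  (L1)  txn=BusRdX  M[L1]=60
step 25: P0: store L0 := 23  ⟶  MIII  (L0)  txn=BusRdX  M[L0]=45
step 26: P1: load  L0  ⟶  SSII  (L0)  txn=BusRd+Flush  M[L0]=23
step 27: P1: store L0 := 72  ⟶  IMII  (L0)  txn=BusRdX  M[L0]=23
step 28: P3: store L1 := 57  ⟶  IIIM  (L1)  txn=∅  M[L1]=60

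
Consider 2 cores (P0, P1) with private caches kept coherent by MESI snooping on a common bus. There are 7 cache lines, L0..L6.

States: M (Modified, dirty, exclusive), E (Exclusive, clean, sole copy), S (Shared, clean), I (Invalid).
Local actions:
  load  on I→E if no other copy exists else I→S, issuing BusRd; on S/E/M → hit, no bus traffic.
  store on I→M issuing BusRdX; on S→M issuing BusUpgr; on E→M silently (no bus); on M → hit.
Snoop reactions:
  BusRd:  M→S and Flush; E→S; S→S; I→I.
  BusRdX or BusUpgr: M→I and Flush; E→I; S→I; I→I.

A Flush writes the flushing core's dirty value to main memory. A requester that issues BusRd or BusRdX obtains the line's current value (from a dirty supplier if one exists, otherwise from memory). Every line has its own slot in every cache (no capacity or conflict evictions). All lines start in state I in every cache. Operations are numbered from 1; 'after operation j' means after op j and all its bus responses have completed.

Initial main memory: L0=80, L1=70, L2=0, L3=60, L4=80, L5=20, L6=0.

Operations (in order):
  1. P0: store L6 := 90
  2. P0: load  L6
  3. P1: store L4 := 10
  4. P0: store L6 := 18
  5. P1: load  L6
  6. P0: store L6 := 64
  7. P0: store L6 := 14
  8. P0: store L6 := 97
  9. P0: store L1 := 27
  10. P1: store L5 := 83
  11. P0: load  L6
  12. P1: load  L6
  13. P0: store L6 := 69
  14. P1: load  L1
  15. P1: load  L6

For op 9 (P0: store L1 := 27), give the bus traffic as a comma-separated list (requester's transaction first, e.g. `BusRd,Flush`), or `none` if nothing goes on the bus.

bus = BusRdX

[1] P0: store L6 := 90 | P0:M(90), P1:I | bus: BusRdX
[2] P0: load  L6 | P0:M(90), P1:I | bus: none
[3] P1: store L4 := 10 | P0:I, P1:M(10) | bus: BusRdX
[4] P0: store L6 := 18 | P0:M(18), P1:I | bus: none
[5] P1: load  L6 | P0:S(18), P1:S(18) | bus: BusRd,Flush
[6] P0: store L6 := 64 | P0:M(64), P1:I | bus: BusUpgr
[7] P0: store L6 := 14 | P0:M(14), P1:I | bus: none
[8] P0: store L6 := 97 | P0:M(97), P1:I | bus: none
[9] P0: store L1 := 27 | P0:M(27), P1:I | bus: BusRdX
[10] P1: store L5 := 83 | P0:I, P1:M(83) | bus: BusRdX
[11] P0: load  L6 | P0:M(97), P1:I | bus: none
[12] P1: load  L6 | P0:S(97), P1:S(97) | bus: BusRd,Flush
[13] P0: store L6 := 69 | P0:M(69), P1:I | bus: BusUpgr
[14] P1: load  L1 | P0:S(27), P1:S(27) | bus: BusRd,Flush
[15] P1: load  L6 | P0:S(69), P1:S(69) | bus: BusRd,Flush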